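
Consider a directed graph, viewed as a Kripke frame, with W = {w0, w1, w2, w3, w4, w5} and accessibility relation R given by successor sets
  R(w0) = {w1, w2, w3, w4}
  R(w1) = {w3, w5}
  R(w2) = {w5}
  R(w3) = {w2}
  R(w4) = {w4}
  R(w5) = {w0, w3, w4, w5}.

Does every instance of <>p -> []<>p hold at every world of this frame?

No

The schema 5 characterises exactly the Euclidean frames.
Euclidean: no — w0 R w1 and w0 R w2, but not w1 R w2.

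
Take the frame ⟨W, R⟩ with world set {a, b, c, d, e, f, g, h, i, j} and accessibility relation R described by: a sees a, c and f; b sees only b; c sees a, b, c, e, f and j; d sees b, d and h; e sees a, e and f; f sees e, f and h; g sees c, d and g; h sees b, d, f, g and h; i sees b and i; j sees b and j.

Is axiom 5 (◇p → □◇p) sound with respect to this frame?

No

Axiom 5 corresponds to the accessibility relation being Euclidean.
Euclidean: no — a R f and a R c, but not f R c.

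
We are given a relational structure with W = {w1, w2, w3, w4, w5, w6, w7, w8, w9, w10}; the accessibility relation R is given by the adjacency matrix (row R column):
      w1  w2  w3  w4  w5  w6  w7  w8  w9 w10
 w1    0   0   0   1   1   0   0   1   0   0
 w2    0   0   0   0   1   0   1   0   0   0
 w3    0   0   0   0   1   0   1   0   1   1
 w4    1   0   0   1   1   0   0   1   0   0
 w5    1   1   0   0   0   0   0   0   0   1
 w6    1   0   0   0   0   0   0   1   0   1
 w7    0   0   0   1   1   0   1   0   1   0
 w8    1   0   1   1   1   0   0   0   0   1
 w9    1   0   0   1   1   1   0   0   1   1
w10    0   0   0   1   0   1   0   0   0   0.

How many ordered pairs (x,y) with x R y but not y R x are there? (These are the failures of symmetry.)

Enumerating: (w10,w4), (w2,w7), (w3,w10), (w3,w5), (w3,w7), (w3,w9), (w4,w5), (w5,w10), (w6,w1), (w6,w8), (w7,w4), (w7,w5), … and 9 more.
Total: 21.

21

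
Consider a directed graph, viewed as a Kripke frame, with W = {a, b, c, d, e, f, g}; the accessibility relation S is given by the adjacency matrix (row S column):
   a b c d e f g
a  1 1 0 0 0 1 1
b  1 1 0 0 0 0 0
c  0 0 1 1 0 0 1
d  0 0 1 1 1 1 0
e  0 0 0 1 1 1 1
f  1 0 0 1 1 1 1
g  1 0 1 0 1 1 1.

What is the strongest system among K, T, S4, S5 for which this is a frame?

T

Reflexive (axiom T): yes — every world is S-related to itself.
Transitive (axiom 4): no — a S f and f S d, but not a S d.
Euclidean (axiom 5): no — a S b and a S f, but not b S f.
So F validates K, T; S4 would additionally require S to be transitive. The strongest is T.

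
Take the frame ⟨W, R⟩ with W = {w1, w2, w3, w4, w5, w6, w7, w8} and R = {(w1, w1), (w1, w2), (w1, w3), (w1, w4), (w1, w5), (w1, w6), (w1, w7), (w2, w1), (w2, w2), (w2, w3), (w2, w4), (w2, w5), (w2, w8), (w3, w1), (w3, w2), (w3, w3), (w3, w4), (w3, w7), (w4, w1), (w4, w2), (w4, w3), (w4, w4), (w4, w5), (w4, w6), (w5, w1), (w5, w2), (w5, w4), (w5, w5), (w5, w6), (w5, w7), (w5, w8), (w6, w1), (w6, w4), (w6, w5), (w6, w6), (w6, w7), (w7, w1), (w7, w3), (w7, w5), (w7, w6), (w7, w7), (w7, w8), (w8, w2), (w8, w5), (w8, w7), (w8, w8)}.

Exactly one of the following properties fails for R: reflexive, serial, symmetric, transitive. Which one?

Reflexive: yes — every world is R-related to itself.
Serial: yes — every world has a successor (e.g. w1 R w1).
Symmetric: yes — every pair in R has its reverse in R.
Transitive: no — w1 R w2 and w2 R w8, but not w1 R w8.
Only transitive fails.

transitive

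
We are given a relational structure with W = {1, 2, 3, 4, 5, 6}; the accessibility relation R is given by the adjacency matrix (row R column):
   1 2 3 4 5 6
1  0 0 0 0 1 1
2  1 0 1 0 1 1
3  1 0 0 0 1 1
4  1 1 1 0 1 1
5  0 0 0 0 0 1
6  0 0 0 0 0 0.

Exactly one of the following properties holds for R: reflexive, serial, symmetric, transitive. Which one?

transitive

Reflexive: no — 1 is not related to itself.
Serial: no — 6 has no R-successor.
Symmetric: no — 1 R 5 but not 5 R 1.
Transitive: yes — every two-step R-path is closed by a direct edge.
Only transitive holds.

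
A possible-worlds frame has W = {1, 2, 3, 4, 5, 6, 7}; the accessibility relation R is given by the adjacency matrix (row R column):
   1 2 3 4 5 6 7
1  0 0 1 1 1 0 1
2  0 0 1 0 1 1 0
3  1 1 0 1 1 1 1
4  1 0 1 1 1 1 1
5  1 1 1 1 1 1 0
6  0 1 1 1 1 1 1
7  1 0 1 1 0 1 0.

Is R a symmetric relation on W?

Symmetric: yes — every pair in R has its reverse in R.

Yes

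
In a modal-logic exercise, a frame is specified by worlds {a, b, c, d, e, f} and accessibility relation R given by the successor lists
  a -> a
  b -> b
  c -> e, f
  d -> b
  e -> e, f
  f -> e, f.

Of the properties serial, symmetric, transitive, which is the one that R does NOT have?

symmetric

Serial: yes — every world has a successor (e.g. a R a).
Symmetric: no — c R e but not e R c.
Transitive: yes — every two-step R-path is closed by a direct edge.
Only symmetric fails.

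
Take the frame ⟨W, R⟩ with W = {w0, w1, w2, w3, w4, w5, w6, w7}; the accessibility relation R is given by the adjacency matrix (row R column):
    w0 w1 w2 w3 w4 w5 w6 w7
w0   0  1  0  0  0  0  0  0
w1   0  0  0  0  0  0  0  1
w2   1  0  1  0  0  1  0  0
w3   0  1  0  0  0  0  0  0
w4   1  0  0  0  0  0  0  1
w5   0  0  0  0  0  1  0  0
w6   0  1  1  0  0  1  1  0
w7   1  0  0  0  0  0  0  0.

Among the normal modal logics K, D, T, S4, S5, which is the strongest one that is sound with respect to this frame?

D

Serial (axiom D): yes — every world has a successor (e.g. w0 R w1).
Reflexive (axiom T): no — w0 is not related to itself.
Transitive (axiom 4): no — w0 R w1 and w1 R w7, but not w0 R w7.
Euclidean (axiom 5): no — w2 R w0 and w2 R w5, but not w0 R w5.
So F validates K, D; T would additionally require R to be reflexive. The strongest is D.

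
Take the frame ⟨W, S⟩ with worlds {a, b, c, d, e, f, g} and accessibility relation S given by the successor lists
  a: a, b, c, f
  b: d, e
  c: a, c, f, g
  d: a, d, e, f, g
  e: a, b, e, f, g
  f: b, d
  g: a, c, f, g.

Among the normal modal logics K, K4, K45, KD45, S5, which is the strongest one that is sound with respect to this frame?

Transitive (axiom 4): no — a S b and b S d, but not a S d.
Euclidean (axiom 5): no — a S b and a S c, but not b S c.
Serial (axiom D): yes — every world has a successor (e.g. a S a).
Reflexive (axiom T): no — b is not related to itself.
So F validates K; K4 would additionally require S to be transitive. The strongest is K.

K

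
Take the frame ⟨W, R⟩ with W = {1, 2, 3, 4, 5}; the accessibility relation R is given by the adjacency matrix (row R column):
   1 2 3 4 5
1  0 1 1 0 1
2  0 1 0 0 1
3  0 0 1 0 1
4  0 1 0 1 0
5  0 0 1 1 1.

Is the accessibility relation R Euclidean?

No

Euclidean: no — 1 R 2 and 1 R 3, but not 2 R 3.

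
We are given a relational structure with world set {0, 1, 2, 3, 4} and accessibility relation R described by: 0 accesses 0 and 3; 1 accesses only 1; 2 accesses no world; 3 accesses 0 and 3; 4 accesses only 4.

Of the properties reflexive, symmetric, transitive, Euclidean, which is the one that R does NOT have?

Reflexive: no — 2 is not related to itself.
Symmetric: yes — every pair in R has its reverse in R.
Transitive: yes — every two-step R-path is closed by a direct edge.
Euclidean: yes — any two successors of a common world are R-related.
Only reflexive fails.

reflexive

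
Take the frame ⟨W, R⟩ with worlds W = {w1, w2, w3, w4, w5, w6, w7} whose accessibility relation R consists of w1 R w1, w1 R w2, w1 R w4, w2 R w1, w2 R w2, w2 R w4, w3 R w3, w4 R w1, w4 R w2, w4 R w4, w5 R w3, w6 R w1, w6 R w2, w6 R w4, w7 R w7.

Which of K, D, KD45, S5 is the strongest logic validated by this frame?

Serial (axiom D): yes — every world has a successor (e.g. w1 R w1).
Euclidean (axiom 5): yes — any two successors of a common world are R-related.
Transitive (axiom 4): yes — every two-step R-path is closed by a direct edge.
Reflexive (axiom T): no — w5 is not related to itself.
So F validates K, D, KD45; S5 would additionally require R to be reflexive. The strongest is KD45.

KD45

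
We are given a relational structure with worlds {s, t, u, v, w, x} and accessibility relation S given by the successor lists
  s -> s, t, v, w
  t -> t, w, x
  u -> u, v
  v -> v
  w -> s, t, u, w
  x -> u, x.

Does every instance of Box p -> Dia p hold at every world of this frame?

Yes

By correspondence theory, D is valid on a frame iff S is serial.
Serial: yes — every world has a successor (e.g. s S s).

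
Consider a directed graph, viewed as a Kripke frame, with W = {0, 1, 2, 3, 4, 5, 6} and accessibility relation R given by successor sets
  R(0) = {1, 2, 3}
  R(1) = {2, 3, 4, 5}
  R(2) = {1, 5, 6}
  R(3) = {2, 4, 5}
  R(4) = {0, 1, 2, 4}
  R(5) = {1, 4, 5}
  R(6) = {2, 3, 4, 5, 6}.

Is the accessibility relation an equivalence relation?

Reflexive: no — 0 is not related to itself.
Symmetric: no — 0 R 1 but not 1 R 0.
Transitive: no — 0 R 1 and 1 R 4, but not 0 R 4.
So R is not an equivalence relation.

No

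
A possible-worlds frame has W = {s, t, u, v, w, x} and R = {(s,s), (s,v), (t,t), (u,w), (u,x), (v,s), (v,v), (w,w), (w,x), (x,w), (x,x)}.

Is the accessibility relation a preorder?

No

Reflexive: no — u is not related to itself.
Transitive: yes — every two-step R-path is closed by a direct edge.
So R is not a preorder.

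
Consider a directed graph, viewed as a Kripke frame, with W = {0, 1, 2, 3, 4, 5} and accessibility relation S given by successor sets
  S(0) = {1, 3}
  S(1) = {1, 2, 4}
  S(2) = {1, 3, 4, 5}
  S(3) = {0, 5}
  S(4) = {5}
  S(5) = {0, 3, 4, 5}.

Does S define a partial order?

Reflexive: no — 0 is not related to itself.
Transitive: no — 0 S 1 and 1 S 2, but not 0 S 2.
Antisymmetric: no — 0 S 3 and 3 S 0 with 0 ≠ 3.
So S is not a partial order.

No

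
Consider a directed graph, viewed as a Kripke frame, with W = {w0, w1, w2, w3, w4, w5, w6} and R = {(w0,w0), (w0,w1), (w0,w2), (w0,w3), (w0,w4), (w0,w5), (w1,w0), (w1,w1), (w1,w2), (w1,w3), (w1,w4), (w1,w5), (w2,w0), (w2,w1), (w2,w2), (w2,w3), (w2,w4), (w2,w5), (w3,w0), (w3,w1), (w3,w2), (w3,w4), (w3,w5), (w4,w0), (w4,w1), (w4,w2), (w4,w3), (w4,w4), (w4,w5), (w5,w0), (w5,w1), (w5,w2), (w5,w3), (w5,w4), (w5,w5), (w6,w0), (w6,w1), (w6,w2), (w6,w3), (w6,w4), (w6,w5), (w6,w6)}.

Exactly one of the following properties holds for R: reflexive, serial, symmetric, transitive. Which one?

serial

Reflexive: no — w3 is not related to itself.
Serial: yes — every world has a successor (e.g. w0 R w0).
Symmetric: no — w6 R w0 but not w0 R w6.
Transitive: no — w3 R w0 and w0 R w3, but not w3 R w3.
Only serial holds.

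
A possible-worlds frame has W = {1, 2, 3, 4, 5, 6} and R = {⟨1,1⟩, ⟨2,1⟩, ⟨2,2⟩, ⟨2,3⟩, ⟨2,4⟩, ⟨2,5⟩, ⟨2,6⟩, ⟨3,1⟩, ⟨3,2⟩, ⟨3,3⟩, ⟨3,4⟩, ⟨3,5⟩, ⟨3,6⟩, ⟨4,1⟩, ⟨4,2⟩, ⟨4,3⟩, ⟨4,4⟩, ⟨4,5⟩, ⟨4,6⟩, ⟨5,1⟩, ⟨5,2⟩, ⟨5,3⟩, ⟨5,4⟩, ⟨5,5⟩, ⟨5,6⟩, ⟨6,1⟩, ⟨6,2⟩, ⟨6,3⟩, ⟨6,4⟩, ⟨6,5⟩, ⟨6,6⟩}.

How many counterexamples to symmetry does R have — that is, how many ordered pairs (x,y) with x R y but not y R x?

5

Enumerating: (2,1), (3,1), (4,1), (5,1), (6,1).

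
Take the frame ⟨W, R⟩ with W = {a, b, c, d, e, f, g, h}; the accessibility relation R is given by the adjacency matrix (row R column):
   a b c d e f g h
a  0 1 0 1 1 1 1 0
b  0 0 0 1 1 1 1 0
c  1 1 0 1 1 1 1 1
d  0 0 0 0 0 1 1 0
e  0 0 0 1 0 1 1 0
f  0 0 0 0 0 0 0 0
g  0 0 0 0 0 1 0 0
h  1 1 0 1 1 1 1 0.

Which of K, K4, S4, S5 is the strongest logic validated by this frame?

K4

Transitive (axiom 4): yes — every two-step R-path is closed by a direct edge.
Reflexive (axiom T): no — a is not related to itself.
Euclidean (axiom 5): no — a R d and a R b, but not d R b.
So F validates K, K4; S4 would additionally require R to be reflexive. The strongest is K4.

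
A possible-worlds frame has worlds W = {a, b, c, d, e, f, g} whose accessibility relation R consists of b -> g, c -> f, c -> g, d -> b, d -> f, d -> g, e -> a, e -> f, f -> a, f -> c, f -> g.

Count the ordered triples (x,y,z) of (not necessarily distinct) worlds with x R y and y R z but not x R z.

Enumerating: (c,f,a), (c,f,c), (d,f,a), (d,f,c), (e,f,c), (e,f,g), (f,c,f).

7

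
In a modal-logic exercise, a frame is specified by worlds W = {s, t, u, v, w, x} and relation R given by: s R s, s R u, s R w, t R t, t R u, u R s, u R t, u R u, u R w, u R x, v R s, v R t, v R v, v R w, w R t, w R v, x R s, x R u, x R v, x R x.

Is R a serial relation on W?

Yes

Serial: yes — every world has a successor (e.g. s R s).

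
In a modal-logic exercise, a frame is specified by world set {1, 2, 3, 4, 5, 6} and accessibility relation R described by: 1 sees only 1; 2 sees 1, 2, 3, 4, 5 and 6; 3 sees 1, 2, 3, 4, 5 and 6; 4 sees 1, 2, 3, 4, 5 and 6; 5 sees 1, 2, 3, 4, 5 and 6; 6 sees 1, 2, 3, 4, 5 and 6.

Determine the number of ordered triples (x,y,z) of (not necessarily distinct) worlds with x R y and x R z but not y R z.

Enumerating: (2,1,2), (2,1,3), (2,1,4), (2,1,5), (2,1,6), (3,1,2), (3,1,3), (3,1,4), (3,1,5), (3,1,6), (4,1,2), (4,1,3), … and 13 more.
Total: 25.

25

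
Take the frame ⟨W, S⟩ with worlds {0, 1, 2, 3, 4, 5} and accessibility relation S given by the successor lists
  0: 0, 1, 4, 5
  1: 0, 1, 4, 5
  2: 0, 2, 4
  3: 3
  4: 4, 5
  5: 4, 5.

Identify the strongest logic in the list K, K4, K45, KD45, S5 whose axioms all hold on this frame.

K

Transitive (axiom 4): no — 2 S 0 and 0 S 1, but not 2 S 1.
Euclidean (axiom 5): no — 0 S 4 and 0 S 1, but not 4 S 1.
Serial (axiom D): yes — every world has a successor (e.g. 0 S 0).
Reflexive (axiom T): yes — every world is S-related to itself.
So F validates K; K4 would additionally require S to be transitive. The strongest is K.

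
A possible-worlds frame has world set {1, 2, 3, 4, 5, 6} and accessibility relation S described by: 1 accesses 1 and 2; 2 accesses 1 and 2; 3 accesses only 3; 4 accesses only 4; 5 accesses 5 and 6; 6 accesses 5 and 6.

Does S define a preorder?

Reflexive: yes — every world is S-related to itself.
Transitive: yes — every two-step S-path is closed by a direct edge.
So S is a preorder.

Yes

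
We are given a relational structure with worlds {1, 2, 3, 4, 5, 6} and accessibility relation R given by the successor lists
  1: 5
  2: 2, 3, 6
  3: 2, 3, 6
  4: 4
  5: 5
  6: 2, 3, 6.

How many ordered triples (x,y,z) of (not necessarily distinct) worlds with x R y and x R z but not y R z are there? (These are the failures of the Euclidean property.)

0

R is Euclidean; there are no such tuples.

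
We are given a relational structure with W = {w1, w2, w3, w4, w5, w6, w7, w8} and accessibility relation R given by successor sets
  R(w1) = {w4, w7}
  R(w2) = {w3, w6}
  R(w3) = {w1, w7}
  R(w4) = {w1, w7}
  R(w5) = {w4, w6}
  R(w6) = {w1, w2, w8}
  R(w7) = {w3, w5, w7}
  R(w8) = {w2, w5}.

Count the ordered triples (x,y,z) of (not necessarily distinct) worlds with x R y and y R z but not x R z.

Enumerating: (w1,w4,w1), (w1,w7,w3), (w1,w7,w5), (w2,w3,w1), (w2,w3,w7), (w2,w6,w1), (w2,w6,w2), (w2,w6,w8), (w3,w1,w4), (w3,w7,w3), (w3,w7,w5), (w4,w1,w4), … and 19 more.
Total: 31.

31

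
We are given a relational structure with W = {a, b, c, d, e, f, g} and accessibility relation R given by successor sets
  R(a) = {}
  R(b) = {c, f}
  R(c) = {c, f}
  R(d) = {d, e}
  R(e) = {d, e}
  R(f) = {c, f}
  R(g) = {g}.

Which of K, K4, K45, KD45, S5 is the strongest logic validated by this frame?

K45

Transitive (axiom 4): yes — every two-step R-path is closed by a direct edge.
Euclidean (axiom 5): yes — any two successors of a common world are R-related.
Serial (axiom D): no — a has no R-successor.
Reflexive (axiom T): no — a is not related to itself.
So F validates K, K4, K45; KD45 would additionally require R to be serial. The strongest is K45.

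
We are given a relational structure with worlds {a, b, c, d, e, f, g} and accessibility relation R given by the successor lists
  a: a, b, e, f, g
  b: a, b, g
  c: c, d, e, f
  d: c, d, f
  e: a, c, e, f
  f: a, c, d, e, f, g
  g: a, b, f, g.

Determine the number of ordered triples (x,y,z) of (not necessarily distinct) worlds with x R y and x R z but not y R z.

24

Enumerating: (a,b,e), (a,b,f), (a,e,b), (a,e,g), (a,f,b), (a,g,e), (c,d,e), (c,e,d), (e,a,c), (e,c,a), (f,a,c), (f,a,d), … and 12 more.
Total: 24.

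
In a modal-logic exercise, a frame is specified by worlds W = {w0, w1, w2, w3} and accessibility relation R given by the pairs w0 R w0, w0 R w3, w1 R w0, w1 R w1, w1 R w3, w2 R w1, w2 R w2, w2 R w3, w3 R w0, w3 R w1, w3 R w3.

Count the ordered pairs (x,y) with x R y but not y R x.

Enumerating: (w1,w0), (w2,w1), (w2,w3).

3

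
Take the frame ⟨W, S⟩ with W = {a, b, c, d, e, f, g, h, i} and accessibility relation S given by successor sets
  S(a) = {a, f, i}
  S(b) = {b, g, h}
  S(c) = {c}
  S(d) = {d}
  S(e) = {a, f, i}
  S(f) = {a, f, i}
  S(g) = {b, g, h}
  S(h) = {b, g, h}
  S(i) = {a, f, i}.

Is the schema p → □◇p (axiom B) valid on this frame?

No

Axiom B corresponds to the accessibility relation being symmetric.
Symmetric: no — e S a but not a S e.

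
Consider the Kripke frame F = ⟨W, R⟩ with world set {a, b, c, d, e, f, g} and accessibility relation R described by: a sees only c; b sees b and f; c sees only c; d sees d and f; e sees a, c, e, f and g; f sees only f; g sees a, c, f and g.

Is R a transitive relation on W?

Transitive: yes — every two-step R-path is closed by a direct edge.

Yes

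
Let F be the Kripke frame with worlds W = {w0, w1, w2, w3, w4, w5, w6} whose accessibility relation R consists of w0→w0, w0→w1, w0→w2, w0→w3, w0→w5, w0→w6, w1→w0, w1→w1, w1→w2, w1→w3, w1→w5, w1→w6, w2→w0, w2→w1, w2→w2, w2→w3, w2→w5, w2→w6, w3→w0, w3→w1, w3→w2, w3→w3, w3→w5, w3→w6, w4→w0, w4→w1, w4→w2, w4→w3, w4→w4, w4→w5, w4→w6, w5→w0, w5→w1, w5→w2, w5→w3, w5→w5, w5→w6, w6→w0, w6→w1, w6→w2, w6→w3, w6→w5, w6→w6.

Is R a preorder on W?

Yes

Reflexive: yes — every world is R-related to itself.
Transitive: yes — every two-step R-path is closed by a direct edge.
So R is a preorder.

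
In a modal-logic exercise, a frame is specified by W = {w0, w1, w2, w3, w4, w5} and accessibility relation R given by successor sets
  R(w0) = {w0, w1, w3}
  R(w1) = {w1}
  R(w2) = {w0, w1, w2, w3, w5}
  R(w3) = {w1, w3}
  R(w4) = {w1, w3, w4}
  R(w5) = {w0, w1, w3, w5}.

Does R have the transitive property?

Yes

Transitive: yes — every two-step R-path is closed by a direct edge.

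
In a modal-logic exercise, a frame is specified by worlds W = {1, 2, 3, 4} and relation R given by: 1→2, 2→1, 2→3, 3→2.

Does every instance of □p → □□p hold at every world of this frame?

By correspondence theory, 4 is valid on a frame iff R is transitive.
Transitive: no — 1 R 2 and 2 R 3, but not 1 R 3.

No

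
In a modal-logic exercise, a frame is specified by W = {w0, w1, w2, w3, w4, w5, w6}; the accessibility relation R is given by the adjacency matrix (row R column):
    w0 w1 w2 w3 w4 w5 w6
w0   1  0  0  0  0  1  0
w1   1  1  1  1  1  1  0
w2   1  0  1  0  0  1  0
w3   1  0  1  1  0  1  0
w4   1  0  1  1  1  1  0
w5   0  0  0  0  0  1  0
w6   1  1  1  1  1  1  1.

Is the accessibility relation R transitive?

Transitive: yes — every two-step R-path is closed by a direct edge.

Yes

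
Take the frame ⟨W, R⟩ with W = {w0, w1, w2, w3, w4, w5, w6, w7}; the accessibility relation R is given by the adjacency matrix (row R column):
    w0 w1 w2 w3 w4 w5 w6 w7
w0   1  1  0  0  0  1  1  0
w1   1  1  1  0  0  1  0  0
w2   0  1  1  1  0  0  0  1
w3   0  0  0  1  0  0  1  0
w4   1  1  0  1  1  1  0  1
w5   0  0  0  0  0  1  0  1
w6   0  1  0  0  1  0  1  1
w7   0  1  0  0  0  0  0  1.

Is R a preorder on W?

No

Reflexive: yes — every world is R-related to itself.
Transitive: no — w0 R w1 and w1 R w2, but not w0 R w2.
So R is not a preorder.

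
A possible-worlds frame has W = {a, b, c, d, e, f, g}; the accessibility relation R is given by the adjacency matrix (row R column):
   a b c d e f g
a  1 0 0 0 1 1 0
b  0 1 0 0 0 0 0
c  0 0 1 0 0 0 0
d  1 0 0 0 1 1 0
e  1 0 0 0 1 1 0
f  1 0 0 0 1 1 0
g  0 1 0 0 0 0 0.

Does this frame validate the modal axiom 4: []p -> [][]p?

Yes

The schema 4 characterises exactly the transitive frames.
Transitive: yes — every two-step R-path is closed by a direct edge.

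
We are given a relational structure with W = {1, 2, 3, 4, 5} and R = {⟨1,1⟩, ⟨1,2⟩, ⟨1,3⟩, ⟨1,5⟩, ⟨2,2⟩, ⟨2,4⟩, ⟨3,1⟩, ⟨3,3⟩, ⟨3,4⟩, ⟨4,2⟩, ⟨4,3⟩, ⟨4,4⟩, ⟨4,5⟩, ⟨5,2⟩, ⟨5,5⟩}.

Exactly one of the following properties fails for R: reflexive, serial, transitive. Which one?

Reflexive: yes — every world is R-related to itself.
Serial: yes — every world has a successor (e.g. 1 R 1).
Transitive: no — 1 R 2 and 2 R 4, but not 1 R 4.
Only transitive fails.

transitive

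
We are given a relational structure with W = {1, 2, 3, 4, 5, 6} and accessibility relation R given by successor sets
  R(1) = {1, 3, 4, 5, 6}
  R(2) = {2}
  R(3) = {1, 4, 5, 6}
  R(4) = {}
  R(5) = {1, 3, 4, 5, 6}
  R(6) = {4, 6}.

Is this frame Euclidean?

No

Euclidean: no — 1 R 4 and 1 R 3, but not 4 R 3.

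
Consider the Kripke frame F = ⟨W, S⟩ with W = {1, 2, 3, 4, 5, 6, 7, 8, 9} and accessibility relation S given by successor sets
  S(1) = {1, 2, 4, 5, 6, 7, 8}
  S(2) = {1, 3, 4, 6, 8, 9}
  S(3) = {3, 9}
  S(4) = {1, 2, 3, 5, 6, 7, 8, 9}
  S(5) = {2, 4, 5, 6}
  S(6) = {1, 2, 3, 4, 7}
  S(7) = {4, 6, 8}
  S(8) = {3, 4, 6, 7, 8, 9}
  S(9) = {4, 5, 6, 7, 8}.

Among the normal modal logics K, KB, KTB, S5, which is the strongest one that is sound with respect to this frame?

Symmetric (axiom B): no — 1 S 5 but not 5 S 1.
Reflexive (axiom T): no — 2 is not related to itself.
Euclidean (axiom 5): no — 1 S 2 and 1 S 5, but not 2 S 5.
So F validates K; KB would additionally require S to be symmetric. The strongest is K.

K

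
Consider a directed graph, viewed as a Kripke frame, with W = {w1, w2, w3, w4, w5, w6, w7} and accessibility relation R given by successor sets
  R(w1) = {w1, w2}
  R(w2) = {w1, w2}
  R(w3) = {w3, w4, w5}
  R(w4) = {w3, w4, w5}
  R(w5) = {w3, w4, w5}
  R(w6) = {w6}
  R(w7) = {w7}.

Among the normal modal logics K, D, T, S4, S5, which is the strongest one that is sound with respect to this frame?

Serial (axiom D): yes — every world has a successor (e.g. w1 R w1).
Reflexive (axiom T): yes — every world is R-related to itself.
Transitive (axiom 4): yes — every two-step R-path is closed by a direct edge.
Euclidean (axiom 5): yes — any two successors of a common world are R-related.
So F validates K, D, T, S4, S5. The strongest is S5.

S5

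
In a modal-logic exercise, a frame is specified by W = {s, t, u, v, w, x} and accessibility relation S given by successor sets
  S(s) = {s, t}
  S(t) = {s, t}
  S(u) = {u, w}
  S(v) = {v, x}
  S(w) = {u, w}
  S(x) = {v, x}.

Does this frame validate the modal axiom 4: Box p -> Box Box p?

Yes

The schema 4 characterises exactly the transitive frames.
Transitive: yes — every two-step S-path is closed by a direct edge.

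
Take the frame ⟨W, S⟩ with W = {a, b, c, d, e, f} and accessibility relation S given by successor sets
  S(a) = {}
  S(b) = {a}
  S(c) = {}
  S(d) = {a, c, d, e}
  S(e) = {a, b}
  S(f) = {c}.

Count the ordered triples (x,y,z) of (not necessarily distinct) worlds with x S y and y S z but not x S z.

1

Enumerating: (d,e,b).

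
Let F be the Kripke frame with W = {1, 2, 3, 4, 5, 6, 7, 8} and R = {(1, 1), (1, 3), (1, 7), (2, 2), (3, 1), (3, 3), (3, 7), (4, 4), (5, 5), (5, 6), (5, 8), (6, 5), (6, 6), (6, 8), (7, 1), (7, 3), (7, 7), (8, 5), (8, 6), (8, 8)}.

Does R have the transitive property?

Transitive: yes — every two-step R-path is closed by a direct edge.

Yes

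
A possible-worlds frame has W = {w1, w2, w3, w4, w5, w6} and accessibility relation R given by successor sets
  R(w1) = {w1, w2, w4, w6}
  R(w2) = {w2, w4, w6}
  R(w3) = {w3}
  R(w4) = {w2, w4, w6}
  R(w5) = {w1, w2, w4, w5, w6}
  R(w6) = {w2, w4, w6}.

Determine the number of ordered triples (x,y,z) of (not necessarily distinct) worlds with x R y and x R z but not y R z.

10

Enumerating: (w1,w2,w1), (w1,w4,w1), (w1,w6,w1), (w5,w1,w5), (w5,w2,w1), (w5,w2,w5), (w5,w4,w1), (w5,w4,w5), (w5,w6,w1), (w5,w6,w5).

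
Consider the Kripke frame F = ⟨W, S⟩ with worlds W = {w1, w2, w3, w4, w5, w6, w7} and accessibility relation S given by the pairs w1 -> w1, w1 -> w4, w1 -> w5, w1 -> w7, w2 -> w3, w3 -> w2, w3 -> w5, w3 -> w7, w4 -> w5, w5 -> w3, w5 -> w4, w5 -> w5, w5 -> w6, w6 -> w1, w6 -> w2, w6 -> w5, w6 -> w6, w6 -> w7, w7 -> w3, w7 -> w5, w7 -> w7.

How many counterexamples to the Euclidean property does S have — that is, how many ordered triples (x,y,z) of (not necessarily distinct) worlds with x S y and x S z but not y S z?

37

Enumerating: (w1,w4,w1), (w1,w4,w4), (w1,w4,w7), (w1,w5,w1), (w1,w5,w7), (w1,w7,w1), (w1,w7,w4), (w2,w3,w3), (w3,w2,w2), (w3,w2,w5), (w3,w2,w7), (w3,w5,w2), … and 25 more.
Total: 37.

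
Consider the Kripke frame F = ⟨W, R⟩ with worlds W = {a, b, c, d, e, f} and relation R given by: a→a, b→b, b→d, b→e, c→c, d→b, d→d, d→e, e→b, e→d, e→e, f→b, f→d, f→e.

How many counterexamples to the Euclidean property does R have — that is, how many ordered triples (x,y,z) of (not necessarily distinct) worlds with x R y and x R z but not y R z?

0

R is Euclidean; there are no such tuples.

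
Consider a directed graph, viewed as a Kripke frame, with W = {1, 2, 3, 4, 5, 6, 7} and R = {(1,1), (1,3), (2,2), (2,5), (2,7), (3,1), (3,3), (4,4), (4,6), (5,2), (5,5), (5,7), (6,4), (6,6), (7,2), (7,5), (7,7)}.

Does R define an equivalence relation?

Yes

Reflexive: yes — every world is R-related to itself.
Symmetric: yes — every pair in R has its reverse in R.
Transitive: yes — every two-step R-path is closed by a direct edge.
So R is an equivalence relation.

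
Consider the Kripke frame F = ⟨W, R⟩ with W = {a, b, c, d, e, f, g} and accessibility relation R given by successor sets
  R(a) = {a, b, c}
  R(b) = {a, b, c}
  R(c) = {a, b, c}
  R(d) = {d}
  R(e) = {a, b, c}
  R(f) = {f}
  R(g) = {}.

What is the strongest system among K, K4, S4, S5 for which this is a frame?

Transitive (axiom 4): yes — every two-step R-path is closed by a direct edge.
Reflexive (axiom T): no — e is not related to itself.
Euclidean (axiom 5): yes — any two successors of a common world are R-related.
So F validates K, K4; S4 would additionally require R to be reflexive. The strongest is K4.

K4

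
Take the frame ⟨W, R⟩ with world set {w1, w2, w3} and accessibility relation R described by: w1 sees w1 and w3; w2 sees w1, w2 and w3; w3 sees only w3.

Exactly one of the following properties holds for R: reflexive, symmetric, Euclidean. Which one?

reflexive

Reflexive: yes — every world is R-related to itself.
Symmetric: no — w1 R w3 but not w3 R w1.
Euclidean: no — w2 R w3 and w2 R w1, but not w3 R w1.
Only reflexive holds.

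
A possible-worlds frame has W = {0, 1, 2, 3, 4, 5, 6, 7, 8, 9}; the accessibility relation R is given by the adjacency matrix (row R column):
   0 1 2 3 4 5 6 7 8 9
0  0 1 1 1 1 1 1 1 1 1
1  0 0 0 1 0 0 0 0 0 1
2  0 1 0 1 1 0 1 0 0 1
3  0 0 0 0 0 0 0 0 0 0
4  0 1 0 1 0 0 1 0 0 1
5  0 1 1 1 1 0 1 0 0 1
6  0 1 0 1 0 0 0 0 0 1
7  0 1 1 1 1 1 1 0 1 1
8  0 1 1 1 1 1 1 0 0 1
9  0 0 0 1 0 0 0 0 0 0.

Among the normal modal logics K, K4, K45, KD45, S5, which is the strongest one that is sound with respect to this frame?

Transitive (axiom 4): yes — every two-step R-path is closed by a direct edge.
Euclidean (axiom 5): no — 0 R 1 and 0 R 2, but not 1 R 2.
Serial (axiom D): no — 3 has no R-successor.
Reflexive (axiom T): no — 0 is not related to itself.
So F validates K, K4; K45 would additionally require R to be Euclidean. The strongest is K4.

K4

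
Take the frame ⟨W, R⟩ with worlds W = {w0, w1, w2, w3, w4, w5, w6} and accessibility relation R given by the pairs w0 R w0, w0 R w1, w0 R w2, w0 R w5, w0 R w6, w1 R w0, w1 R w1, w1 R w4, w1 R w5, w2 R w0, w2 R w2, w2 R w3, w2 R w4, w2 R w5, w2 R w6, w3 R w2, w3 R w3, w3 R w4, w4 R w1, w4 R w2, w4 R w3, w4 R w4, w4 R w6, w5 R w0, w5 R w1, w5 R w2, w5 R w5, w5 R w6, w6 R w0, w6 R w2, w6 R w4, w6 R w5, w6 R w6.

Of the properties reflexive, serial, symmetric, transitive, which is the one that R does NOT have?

transitive

Reflexive: yes — every world is R-related to itself.
Serial: yes — every world has a successor (e.g. w0 R w0).
Symmetric: yes — every pair in R has its reverse in R.
Transitive: no — w0 R w1 and w1 R w4, but not w0 R w4.
Only transitive fails.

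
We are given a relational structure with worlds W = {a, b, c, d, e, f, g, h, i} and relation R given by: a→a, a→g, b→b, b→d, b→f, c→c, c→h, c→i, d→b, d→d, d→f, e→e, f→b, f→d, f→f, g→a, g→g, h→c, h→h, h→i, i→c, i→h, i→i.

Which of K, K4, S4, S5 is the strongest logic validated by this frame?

Transitive (axiom 4): yes — every two-step R-path is closed by a direct edge.
Reflexive (axiom T): yes — every world is R-related to itself.
Euclidean (axiom 5): yes — any two successors of a common world are R-related.
So F validates K, K4, S4, S5. The strongest is S5.

S5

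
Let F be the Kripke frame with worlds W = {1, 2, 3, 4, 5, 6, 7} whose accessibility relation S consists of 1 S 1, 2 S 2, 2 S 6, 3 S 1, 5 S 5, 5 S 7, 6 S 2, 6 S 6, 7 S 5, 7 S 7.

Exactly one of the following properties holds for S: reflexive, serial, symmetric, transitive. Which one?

transitive

Reflexive: no — 3 is not related to itself.
Serial: no — 4 has no S-successor.
Symmetric: no — 3 S 1 but not 1 S 3.
Transitive: yes — every two-step S-path is closed by a direct edge.
Only transitive holds.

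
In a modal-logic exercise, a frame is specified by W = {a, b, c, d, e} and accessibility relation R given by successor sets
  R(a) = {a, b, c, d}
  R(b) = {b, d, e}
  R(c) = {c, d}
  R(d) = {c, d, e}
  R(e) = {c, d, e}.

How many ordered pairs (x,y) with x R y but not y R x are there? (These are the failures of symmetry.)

6

Enumerating: (a,b), (a,c), (a,d), (b,d), (b,e), (e,c).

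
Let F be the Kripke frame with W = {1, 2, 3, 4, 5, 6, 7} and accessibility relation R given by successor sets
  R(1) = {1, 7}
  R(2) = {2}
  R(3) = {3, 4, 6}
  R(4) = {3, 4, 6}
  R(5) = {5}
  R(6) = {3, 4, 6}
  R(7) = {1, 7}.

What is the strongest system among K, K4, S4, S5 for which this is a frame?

S5

Transitive (axiom 4): yes — every two-step R-path is closed by a direct edge.
Reflexive (axiom T): yes — every world is R-related to itself.
Euclidean (axiom 5): yes — any two successors of a common world are R-related.
So F validates K, K4, S4, S5. The strongest is S5.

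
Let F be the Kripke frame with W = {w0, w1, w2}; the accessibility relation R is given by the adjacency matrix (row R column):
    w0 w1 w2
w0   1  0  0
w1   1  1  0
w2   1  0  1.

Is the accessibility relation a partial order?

Reflexive: yes — every world is R-related to itself.
Transitive: yes — every two-step R-path is closed by a direct edge.
Antisymmetric: yes — no distinct pair is related both ways.
So R is a partial order.

Yes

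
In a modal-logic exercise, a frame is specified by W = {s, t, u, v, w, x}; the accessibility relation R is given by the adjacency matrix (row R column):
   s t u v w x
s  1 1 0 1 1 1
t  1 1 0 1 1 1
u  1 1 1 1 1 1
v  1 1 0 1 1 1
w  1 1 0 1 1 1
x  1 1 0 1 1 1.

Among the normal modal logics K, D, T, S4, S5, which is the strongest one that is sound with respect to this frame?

S4

Serial (axiom D): yes — every world has a successor (e.g. s R s).
Reflexive (axiom T): yes — every world is R-related to itself.
Transitive (axiom 4): yes — every two-step R-path is closed by a direct edge.
Euclidean (axiom 5): no — u R s and u R u, but not s R u.
So F validates K, D, T, S4; S5 would additionally require R to be Euclidean. The strongest is S4.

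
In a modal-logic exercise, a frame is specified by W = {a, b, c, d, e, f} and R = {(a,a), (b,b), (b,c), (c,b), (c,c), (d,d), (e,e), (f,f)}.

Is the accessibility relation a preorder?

Reflexive: yes — every world is R-related to itself.
Transitive: yes — every two-step R-path is closed by a direct edge.
So R is a preorder.

Yes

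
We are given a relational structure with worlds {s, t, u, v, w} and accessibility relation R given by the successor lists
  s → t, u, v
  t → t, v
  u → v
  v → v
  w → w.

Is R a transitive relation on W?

Yes

Transitive: yes — every two-step R-path is closed by a direct edge.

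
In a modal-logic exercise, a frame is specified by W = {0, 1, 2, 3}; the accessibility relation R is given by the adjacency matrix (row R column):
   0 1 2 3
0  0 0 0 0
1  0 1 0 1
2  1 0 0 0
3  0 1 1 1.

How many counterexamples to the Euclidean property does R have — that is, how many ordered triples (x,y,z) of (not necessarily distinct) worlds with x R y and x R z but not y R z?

5

Enumerating: (2,0,0), (3,1,2), (3,2,1), (3,2,2), (3,2,3).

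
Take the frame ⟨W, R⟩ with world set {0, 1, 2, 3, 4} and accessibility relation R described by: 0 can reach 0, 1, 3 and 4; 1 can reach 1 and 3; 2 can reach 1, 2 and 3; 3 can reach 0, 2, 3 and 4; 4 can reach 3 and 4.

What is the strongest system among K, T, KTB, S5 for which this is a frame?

T

Reflexive (axiom T): yes — every world is R-related to itself.
Symmetric (axiom B): no — 0 R 1 but not 1 R 0.
Euclidean (axiom 5): no — 0 R 1 and 0 R 4, but not 1 R 4.
So F validates K, T; KTB would additionally require R to be symmetric. The strongest is T.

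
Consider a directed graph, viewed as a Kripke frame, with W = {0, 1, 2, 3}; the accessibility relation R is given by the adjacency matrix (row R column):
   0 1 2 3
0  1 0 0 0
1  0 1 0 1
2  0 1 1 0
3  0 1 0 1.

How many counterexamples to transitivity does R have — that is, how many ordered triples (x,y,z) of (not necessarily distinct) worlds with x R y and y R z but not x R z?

1

Enumerating: (2,1,3).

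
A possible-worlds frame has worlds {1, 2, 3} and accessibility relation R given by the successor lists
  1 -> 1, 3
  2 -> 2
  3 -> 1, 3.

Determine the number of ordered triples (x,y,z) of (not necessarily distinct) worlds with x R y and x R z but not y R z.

0

R is Euclidean; there are no such tuples.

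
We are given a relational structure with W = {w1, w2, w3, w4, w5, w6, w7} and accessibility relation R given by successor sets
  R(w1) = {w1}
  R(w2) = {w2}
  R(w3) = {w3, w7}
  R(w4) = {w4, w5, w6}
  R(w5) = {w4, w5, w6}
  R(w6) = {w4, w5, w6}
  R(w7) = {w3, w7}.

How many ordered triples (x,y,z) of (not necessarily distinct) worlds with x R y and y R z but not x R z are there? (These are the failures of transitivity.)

R is transitive; there are no such tuples.

0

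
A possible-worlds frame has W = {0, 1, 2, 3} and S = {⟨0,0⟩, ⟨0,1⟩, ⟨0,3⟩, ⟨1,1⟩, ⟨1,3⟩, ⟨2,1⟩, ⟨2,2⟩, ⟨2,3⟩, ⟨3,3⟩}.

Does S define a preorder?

Reflexive: yes — every world is S-related to itself.
Transitive: yes — every two-step S-path is closed by a direct edge.
So S is a preorder.

Yes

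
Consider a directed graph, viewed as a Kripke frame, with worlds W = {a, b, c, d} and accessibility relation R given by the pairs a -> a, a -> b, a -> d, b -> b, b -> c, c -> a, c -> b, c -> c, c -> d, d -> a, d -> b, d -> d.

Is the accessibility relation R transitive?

Transitive: no — a R b and b R c, but not a R c.

No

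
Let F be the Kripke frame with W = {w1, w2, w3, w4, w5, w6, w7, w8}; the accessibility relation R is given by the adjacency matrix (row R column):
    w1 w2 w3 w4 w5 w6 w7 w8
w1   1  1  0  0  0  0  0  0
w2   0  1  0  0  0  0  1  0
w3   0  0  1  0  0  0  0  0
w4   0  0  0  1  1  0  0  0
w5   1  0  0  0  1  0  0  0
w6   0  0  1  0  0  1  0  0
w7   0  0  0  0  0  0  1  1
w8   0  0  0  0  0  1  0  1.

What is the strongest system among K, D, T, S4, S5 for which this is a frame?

T

Serial (axiom D): yes — every world has a successor (e.g. w1 R w1).
Reflexive (axiom T): yes — every world is R-related to itself.
Transitive (axiom 4): no — w1 R w2 and w2 R w7, but not w1 R w7.
Euclidean (axiom 5): no — w1 R w2 and w1 R w1, but not w2 R w1.
So F validates K, D, T; S4 would additionally require R to be transitive. The strongest is T.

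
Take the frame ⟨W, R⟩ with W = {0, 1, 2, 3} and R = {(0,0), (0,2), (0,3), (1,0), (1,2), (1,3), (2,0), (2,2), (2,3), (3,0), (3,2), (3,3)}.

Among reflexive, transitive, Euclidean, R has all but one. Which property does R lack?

reflexive

Reflexive: no — 1 is not related to itself.
Transitive: yes — every two-step R-path is closed by a direct edge.
Euclidean: yes — any two successors of a common world are R-related.
Only reflexive fails.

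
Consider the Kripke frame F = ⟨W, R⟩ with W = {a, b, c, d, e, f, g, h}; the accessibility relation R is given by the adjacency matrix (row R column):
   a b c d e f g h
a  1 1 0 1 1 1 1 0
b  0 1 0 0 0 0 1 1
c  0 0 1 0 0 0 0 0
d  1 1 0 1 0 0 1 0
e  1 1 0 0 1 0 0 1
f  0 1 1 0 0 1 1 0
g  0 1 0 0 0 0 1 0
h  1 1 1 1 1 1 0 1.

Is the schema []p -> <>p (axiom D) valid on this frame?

The schema D characterises exactly the serial frames.
Serial: yes — every world has a successor (e.g. a R a).

Yes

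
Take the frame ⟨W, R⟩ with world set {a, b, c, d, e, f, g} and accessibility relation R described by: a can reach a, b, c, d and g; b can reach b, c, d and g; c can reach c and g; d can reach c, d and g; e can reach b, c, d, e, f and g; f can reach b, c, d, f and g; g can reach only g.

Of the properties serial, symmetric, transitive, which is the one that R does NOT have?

Serial: yes — every world has a successor (e.g. a R a).
Symmetric: no — a R b but not b R a.
Transitive: yes — every two-step R-path is closed by a direct edge.
Only symmetric fails.

symmetric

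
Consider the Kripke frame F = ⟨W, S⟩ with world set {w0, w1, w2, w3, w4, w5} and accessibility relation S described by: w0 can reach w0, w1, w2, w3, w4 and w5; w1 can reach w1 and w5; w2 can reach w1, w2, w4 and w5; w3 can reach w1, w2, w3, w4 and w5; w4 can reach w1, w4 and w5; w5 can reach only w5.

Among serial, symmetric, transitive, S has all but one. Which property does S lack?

symmetric

Serial: yes — every world has a successor (e.g. w0 S w0).
Symmetric: no — w0 S w1 but not w1 S w0.
Transitive: yes — every two-step S-path is closed by a direct edge.
Only symmetric fails.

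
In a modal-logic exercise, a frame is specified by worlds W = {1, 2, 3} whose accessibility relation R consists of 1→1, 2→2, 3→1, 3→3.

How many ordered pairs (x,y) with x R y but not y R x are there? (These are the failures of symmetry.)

1

Enumerating: (3,1).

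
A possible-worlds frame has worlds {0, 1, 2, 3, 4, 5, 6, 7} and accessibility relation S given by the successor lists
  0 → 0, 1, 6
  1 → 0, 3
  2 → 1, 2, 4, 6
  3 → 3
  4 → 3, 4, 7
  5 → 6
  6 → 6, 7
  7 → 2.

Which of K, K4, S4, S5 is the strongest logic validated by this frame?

K

Transitive (axiom 4): no — 0 S 1 and 1 S 3, but not 0 S 3.
Reflexive (axiom T): no — 1 is not related to itself.
Euclidean (axiom 5): no — 0 S 1 and 0 S 6, but not 1 S 6.
So F validates K; K4 would additionally require S to be transitive. The strongest is K.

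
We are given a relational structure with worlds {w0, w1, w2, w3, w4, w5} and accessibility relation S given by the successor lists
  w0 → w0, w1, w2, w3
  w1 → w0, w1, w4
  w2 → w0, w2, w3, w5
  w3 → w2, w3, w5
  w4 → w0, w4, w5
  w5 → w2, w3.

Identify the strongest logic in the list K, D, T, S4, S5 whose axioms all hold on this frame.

Serial (axiom D): yes — every world has a successor (e.g. w0 S w0).
Reflexive (axiom T): no — w5 is not related to itself.
Transitive (axiom 4): no — w0 S w1 and w1 S w4, but not w0 S w4.
Euclidean (axiom 5): no — w0 S w1 and w0 S w2, but not w1 S w2.
So F validates K, D; T would additionally require S to be reflexive. The strongest is D.

D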